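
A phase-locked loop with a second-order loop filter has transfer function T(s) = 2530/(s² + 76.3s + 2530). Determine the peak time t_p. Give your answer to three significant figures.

Matching coefficients with s² + 2ζω_n s + ω_n² gives ω_n² = 2530 ⇒ ω_n = 50.3 rad/s, and ζ = 76.3/(2ω_n) = 0.758.
The damped frequency ω_d = ω_n√(1−ζ²) = 32.8 rad/s. Then t_p = π/ω_d = 0.0958 s.

t_p ≈ 0.0958 s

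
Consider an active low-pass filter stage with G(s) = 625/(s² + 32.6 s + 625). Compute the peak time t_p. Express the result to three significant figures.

ω_n = √625 = 25.0 rad/s; ζ = 32.6/(2·25.0) = 0.652.
ω_d = ω_n√(1−ζ²) = 19.0 rad/s. Then t_p = π/ω_d = 0.166 s.

t_p ≈ 0.166 s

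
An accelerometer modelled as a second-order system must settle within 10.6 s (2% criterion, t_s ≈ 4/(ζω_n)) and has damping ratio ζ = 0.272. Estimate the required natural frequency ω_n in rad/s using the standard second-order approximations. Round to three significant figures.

ω_n ≈ 1.39 rad/s

Rearranging t_s ≈ 4/(ζω_n) gives ω_n = 4/(ζ·t_s) = 4/(0.272 × 10.6) = 1.39 rad/s.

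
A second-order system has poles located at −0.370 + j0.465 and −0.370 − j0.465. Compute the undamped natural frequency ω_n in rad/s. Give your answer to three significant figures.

The poles are at −σ ± jω_d with σ = 0.370 and ω_d = 0.465, so ω_n = √(σ²+ω_d²) = 0.594 rad/s and ζ = σ/ω_n = 0.623.

ω_n ≈ 0.594 rad/s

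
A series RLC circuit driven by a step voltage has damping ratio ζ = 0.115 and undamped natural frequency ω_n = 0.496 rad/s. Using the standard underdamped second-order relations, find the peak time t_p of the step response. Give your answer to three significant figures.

t_p ≈ 6.38 s

The damped frequency is ω_d = ω_n√(1−ζ²) = 0.496·√(1−0.0132) = 0.493 rad/s.
Peak time t_p = π/ω_d = π/0.493 = 6.38 s.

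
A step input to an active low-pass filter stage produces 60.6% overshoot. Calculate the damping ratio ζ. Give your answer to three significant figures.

ζ = −ln(OS)/√(π² + (ln OS)²). With OS = 0.606, ln OS = −0.5009 and ζ = 0.5009/3.181 = 0.157.

ζ ≈ 0.157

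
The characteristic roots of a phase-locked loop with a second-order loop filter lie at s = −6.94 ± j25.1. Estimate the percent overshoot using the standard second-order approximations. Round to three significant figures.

|pole| = ω_n = √(6.94² + 25.1²) = 26.0 rad/s; ζ = cos θ = σ/ω_n = 0.266.
Overshoot: exp(−π·0.266/√(1−0.266²)) = 0.420, i.e. 42.0%.

%OS ≈ 42.0%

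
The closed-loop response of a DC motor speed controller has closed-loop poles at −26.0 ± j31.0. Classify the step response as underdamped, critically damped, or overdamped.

Since the poles form a complex-conjugate pair with nonzero imaginary part, the response is underdamped.

underdamped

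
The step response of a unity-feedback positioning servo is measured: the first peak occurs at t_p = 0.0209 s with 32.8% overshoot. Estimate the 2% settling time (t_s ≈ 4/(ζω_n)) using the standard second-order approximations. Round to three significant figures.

t_s ≈ 0.0750 s

From the overshoot, ζ = −ln(OS)/√(π²+ln²(OS)) = 0.334.
t_p = π/ω_d ⇒ ω_d = 150 rad/s; then ω_n = ω_d/√(1−ζ²) = 159 rad/s.
t_s ≈ 4/(ζω_n) = 4/(0.334·159) = 0.0750 s.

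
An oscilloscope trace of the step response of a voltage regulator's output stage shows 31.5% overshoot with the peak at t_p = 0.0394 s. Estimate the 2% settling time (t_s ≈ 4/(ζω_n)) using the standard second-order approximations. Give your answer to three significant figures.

t_s ≈ 0.136 s

ζ from %OS: ζ = |ln 0.315|/√(π²+ln²0.315) = 0.345.
t_p = π/ω_d ⇒ ω_d = 79.7 rad/s; then ω_n = ω_d/√(1−ζ²) = 85.0 rad/s.
t_s ≈ 4/(ζω_n) = 4/(0.345·85.0) = 0.136 s.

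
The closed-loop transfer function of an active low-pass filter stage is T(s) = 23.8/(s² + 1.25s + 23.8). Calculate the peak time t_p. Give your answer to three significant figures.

t_p ≈ 0.649 s

Matching coefficients with s² + 2ζω_n s + ω_n² gives ω_n² = 23.8 ⇒ ω_n = 4.88 rad/s, and ζ = 1.25/(2ω_n) = 0.128.
ω_d = ω_n√(1−ζ²) = 4.84 rad/s. Then t_p = π/ω_d = 0.649 s.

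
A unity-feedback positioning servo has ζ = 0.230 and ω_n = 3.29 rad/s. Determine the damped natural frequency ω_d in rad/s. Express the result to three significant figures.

ω_d = ω_n√(1−ζ²) = 3.29·√0.947 = 3.20 rad/s.

ω_d ≈ 3.20 rad/s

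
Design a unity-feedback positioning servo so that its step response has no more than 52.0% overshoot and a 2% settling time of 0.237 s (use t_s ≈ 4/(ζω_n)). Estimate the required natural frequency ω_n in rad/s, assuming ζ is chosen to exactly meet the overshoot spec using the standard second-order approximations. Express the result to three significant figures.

Inverting the overshoot relation: ζ = |ln 0.520|/√(π² + ln²0.520) = 0.204.
Then ω_n = 4/(ζ t_s) = 4/(0.204 × 0.237) = 82.8 rad/s.

ω_n ≈ 82.8 rad/s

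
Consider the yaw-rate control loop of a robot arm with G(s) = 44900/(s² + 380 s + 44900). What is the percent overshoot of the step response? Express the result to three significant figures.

%OS ≈ 0.172%

ω_n = √44900 = 212 rad/s; ζ = 380/(2·212) = 0.897.
Overshoot: exp(−π·0.897/√(1−0.897²)) = 0.00172, i.e. 0.172%.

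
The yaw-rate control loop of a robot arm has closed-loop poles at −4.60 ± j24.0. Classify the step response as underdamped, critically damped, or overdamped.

Since the poles form a complex-conjugate pair with nonzero imaginary part, the response is underdamped.

underdamped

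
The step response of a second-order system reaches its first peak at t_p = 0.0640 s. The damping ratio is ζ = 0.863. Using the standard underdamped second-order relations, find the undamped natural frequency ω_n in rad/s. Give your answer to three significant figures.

ω_n ≈ 97.2 rad/s

Peak time t_p = π/ω_d, so ω_d = π/t_p = π/0.0640 = 49.1 rad/s.
ω_n = ω_d/√(1−ζ²) = 49.1/√0.255 = 97.2 rad/s.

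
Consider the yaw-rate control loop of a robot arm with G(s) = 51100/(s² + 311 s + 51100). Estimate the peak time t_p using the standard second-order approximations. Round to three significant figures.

t_p ≈ 0.0191 s

Comparing the denominator to s² + 2ζω_n s + ω_n²: ω_n = √51100 = 226 rad/s, and 2ζω_n = 311 so ζ = 311/(2·226) = 0.688.
The damped frequency ω_d = ω_n√(1−ζ²) = 164 rad/s. Then t_p = π/ω_d = 0.0191 s.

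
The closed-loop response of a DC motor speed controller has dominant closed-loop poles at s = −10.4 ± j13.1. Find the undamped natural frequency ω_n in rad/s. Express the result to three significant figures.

With σ = 10.4, ω_d = 13.1: ω_n = √(σ²+ω_d²) = 16.7 rad/s, ζ = σ/ω_n = 0.622.

ω_n ≈ 16.7 rad/s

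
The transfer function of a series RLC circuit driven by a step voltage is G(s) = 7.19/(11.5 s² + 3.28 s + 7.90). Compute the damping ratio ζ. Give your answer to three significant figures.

Dividing through by 11.5: denominator becomes s² + 0.2852 s + 0.6870.
So ω_n = √0.6870 = 0.829 rad/s and ζ = 0.2852/(2·0.829) = 0.172.

ζ ≈ 0.172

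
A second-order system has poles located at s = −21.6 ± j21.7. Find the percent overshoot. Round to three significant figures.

%OS ≈ 4.38%

With σ = 21.6, ω_d = 21.7: ω_n = √(σ²+ω_d²) = 30.6 rad/s, ζ = σ/ω_n = 0.705.
%OS = 100·exp(−πζ/√(1−ζ²)) = 4.38%.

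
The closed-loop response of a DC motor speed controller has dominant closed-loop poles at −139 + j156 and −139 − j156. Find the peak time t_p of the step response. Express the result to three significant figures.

t_p = π/ω_d with ω_d = 156 (the imaginary part), so t_p = 0.0201 s.

t_p ≈ 0.0201 s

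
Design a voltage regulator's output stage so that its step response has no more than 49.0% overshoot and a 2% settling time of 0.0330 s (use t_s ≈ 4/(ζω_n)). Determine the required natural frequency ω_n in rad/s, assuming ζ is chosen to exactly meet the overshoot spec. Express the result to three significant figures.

From %OS = 100·exp(−πζ/√(1−ζ²)), invert to get ζ = −ln(OS)/√(π² + ln²(OS)) with OS = 0.490.
−ln 0.490 = 0.7133, so ζ = 0.7133/√(π² + 0.5089) = 0.221.
Then ω_n = 4/(ζ t_s) = 4/(0.221 × 0.0330) = 547 rad/s.

ω_n ≈ 547 rad/s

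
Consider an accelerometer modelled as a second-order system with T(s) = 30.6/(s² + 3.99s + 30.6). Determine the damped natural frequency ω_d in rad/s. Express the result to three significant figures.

ω_n = √30.6 = 5.53 rad/s; ζ = 3.99/(2·5.53) = 0.361.
The damped frequency ω_d = ω_n√(1−ζ²) = 5.16 rad/s.

ω_d ≈ 5.16 rad/s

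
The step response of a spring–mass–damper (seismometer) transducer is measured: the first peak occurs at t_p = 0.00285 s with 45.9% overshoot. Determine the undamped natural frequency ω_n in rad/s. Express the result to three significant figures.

The overshoot fixes ζ = −ln(OS)/√(π²+ln²(OS)) = 0.241.
t_p = π/ω_d ⇒ ω_d = 1100 rad/s; then ω_n = ω_d/√(1−ζ²) = 1140 rad/s.

ω_n ≈ 1140 rad/s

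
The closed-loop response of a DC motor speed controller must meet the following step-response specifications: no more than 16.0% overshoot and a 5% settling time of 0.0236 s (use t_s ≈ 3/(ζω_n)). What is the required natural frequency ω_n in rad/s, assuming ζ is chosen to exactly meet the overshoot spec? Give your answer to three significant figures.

ω_n ≈ 252 rad/s

ζ = −ln(OS)/√(π² + (ln OS)²). With OS = 0.160, ln OS = −1.833 and ζ = 1.833/3.637 = 0.504.
From t_s ≈ 3/(ζω_n): ω_n = 3/(ζ·t_s) = 3/(0.504·0.0236) = 252 rad/s.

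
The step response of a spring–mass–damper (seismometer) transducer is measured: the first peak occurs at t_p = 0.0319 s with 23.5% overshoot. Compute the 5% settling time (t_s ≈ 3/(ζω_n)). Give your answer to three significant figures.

t_s ≈ 0.0661 s

From the overshoot, ζ = −ln(OS)/√(π²+ln²(OS)) = 0.419.
t_p = π/ω_d ⇒ ω_d = 98.5 rad/s; then ω_n = ω_d/√(1−ζ²) = 108 rad/s.
t_s ≈ 3/(ζω_n) = 3/(0.419·108) = 0.0661 s.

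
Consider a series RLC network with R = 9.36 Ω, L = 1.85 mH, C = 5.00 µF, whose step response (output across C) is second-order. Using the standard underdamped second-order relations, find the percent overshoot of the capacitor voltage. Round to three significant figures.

For a series RLC circuit (capacitor voltage as output), ω_n = 1/√(LC) = 1/√(1.85 mH · 5.00 µF) = 10400 rad/s.
ζ = (R/2)·√(C/L) = (9.36/2)·√(5.00 µF/1.85 mH) = 0.243.
%OS = 100·exp(−πζ/√(1−ζ²)) = 45.5%.

%OS ≈ 45.5%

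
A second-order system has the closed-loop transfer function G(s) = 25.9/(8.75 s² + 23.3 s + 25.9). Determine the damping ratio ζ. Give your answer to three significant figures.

ζ ≈ 0.774

Dividing through by 8.75: denominator becomes s² + 2.663 s + 2.960.
So ω_n = √2.960 = 1.72 rad/s and ζ = 2.663/(2·1.72) = 0.774.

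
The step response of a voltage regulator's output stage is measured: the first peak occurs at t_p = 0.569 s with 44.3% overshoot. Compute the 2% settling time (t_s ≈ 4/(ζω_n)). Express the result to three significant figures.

t_s ≈ 2.80 s

From the overshoot, ζ = −ln(OS)/√(π²+ln²(OS)) = 0.251.
t_p = π/ω_d ⇒ ω_d = 5.52 rad/s; then ω_n = ω_d/√(1−ζ²) = 5.70 rad/s.
t_s ≈ 4/(ζω_n) = 4/(0.251·5.70) = 2.80 s.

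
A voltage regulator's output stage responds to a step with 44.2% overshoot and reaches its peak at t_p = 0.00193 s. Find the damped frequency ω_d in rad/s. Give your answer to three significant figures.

ω_d ≈ 1630 rad/s

t_p = π/ω_d, so ω_d = π/0.00193 = 1630 rad/s.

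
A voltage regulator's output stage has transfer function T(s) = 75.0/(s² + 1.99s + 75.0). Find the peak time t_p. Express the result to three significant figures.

t_p ≈ 0.365 s

Matching coefficients with s² + 2ζω_n s + ω_n² gives ω_n² = 75.0 ⇒ ω_n = 8.66 rad/s, and ζ = 1.99/(2ω_n) = 0.115.
The damped frequency ω_d = ω_n√(1−ζ²) = 8.60 rad/s. Then t_p = π/ω_d = 0.365 s.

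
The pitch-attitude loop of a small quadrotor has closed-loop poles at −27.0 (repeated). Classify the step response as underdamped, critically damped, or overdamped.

critically damped

Since there is a repeated negative-real pole, the response is critically damped.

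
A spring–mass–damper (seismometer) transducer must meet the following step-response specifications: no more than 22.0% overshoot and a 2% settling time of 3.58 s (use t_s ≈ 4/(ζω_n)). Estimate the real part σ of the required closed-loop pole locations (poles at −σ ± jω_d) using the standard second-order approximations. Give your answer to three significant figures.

The settling-time spec alone fixes σ = ζω_n = 4/t_s = 4/3.58 = 1.12.
(Overshoot then fixes ζ = 0.434 and hence ω_d = σ·√(1−ζ²)/ζ = 2.32 rad/s.)

σ ≈ 1.12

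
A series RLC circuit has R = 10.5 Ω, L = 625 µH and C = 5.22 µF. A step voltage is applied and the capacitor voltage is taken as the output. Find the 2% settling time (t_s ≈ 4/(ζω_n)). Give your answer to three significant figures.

For a series RLC circuit (capacitor voltage as output), ω_n = 1/√(LC) = 1/√(625 µH · 5.22 µF) = 17500 rad/s.
ζ = (R/2)·√(C/L) = (10.5/2)·√(5.22 µF/625 µH) = 0.480.
t_s ≈ 4/(ζω_n) = 0.000476 s.

t_s ≈ 0.000476 s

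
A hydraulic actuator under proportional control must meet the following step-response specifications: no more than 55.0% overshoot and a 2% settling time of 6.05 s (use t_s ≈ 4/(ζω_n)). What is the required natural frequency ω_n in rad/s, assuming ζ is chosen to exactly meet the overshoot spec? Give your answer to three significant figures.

Inverting the overshoot relation: ζ = |ln 0.550|/√(π² + ln²0.550) = 0.187.
From t_s ≈ 4/(ζω_n): ω_n = 4/(ζ·t_s) = 4/(0.187·6.05) = 3.54 rad/s.

ω_n ≈ 3.54 rad/s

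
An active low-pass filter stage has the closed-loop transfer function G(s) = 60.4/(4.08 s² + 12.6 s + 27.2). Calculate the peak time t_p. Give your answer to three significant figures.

t_p ≈ 1.52 s

Dividing through by 4.08: denominator becomes s² + 3.088 s + 6.667.
So ω_n = √6.667 = 2.58 rad/s and ζ = 3.088/(2·2.58) = 0.598.
ω_d = ω_n√(1−ζ²) = 2.07 rad/s. t_p = π/ω_d = 1.52 s.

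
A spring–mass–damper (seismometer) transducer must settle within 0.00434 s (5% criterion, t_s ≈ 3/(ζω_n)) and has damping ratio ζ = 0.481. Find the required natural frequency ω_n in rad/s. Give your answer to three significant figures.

Rearranging t_s ≈ 3/(ζω_n) gives ω_n = 3/(ζ·t_s) = 3/(0.481 × 0.00434) = 1440 rad/s.

ω_n ≈ 1440 rad/s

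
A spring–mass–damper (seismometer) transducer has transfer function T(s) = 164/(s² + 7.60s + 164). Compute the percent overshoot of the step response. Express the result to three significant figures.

%OS ≈ 37.7%

Comparing the denominator to s² + 2ζω_n s + ω_n²: ω_n = √164 = 12.8 rad/s, and 2ζω_n = 7.60 so ζ = 7.60/(2·12.8) = 0.297.
%OS = 100·exp(−πζ/√(1−ζ²)) = 37.7%.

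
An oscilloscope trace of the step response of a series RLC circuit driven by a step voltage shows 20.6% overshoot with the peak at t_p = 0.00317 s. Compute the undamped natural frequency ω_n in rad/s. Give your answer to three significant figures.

ζ from %OS: ζ = |ln 0.206|/√(π²+ln²0.206) = 0.449.
t_p = π/ω_d ⇒ ω_d = 991 rad/s; then ω_n = ω_d/√(1−ζ²) = 1110 rad/s.

ω_n ≈ 1110 rad/s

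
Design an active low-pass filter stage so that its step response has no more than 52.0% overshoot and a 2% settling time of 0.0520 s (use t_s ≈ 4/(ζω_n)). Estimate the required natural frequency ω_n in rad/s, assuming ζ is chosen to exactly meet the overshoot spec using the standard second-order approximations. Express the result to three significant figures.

ω_n ≈ 377 rad/s

ζ = −ln(OS)/√(π² + (ln OS)²). With OS = 0.520, ln OS = −0.6539 and ζ = 0.6539/3.209 = 0.204.
From t_s ≈ 4/(ζω_n): ω_n = 4/(ζ·t_s) = 4/(0.204·0.0520) = 377 rad/s.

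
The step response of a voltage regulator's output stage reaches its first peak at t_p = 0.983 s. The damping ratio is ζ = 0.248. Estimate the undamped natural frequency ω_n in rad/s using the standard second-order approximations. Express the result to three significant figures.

Peak time t_p = π/ω_d, so ω_d = π/t_p = π/0.983 = 3.20 rad/s.
ω_n = ω_d/√(1−ζ²) = 3.20/√0.938 = 3.30 rad/s.

ω_n ≈ 3.30 rad/s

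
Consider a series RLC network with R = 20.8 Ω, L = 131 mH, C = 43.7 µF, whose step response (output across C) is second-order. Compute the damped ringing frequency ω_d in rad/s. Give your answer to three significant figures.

For a series RLC circuit (capacitor voltage as output), ω_n = 1/√(LC) = 1/√(131 mH · 43.7 µF) = 418 rad/s.
ζ = (R/2)·√(C/L) = (20.8/2)·√(43.7 µF/131 mH) = 0.190.
ω_d = 418·√(1 − 0.190²) = 410 rad/s.

ω_d ≈ 410 rad/s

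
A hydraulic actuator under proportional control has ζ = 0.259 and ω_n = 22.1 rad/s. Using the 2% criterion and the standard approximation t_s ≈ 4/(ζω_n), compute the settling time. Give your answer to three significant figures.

t_s ≈ 4/(ζω_n) = 4/(0.259 × 22.1) = 0.699 s.

t_s ≈ 0.699 s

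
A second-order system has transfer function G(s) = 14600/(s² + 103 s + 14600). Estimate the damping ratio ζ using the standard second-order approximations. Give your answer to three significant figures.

ζ ≈ 0.426

Comparing the denominator to s² + 2ζω_n s + ω_n²: ω_n = √14600 = 121 rad/s, and 2ζω_n = 103 so ζ = 103/(2·121) = 0.426.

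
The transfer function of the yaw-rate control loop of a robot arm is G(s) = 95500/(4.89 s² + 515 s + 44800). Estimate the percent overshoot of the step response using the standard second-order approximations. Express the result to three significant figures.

%OS ≈ 12.6%

Dividing through by 4.89: denominator becomes s² + 105.3 s + 9162.
So ω_n = √9162 = 95.7 rad/s and ζ = 105.3/(2·95.7) = 0.550.
Overshoot: exp(−π·0.550/√(1−0.550²)) = 0.126, i.e. 12.6%.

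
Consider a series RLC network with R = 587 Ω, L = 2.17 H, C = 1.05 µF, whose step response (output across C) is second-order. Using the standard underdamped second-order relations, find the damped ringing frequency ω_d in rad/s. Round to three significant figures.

ω_d ≈ 649 rad/s

For a series RLC circuit (capacitor voltage as output), ω_n = 1/√(LC) = 1/√(2.17 H · 1.05 µF) = 662 rad/s.
ζ = (R/2)·√(C/L) = (587/2)·√(1.05 µF/2.17 H) = 0.204.
The damped frequency ω_d = ω_n√(1−ζ²) = 649 rad/s.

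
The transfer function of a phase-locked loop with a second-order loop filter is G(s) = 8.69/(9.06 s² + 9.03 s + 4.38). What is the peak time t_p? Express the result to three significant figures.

Dividing through by 9.06: denominator becomes s² + 0.9967 s + 0.4834.
So ω_n = √0.4834 = 0.695 rad/s and ζ = 0.9967/(2·0.695) = 0.717.
The damped frequency ω_d = ω_n√(1−ζ²) = 0.485 rad/s. t_p = π/ω_d = 6.48 s.

t_p ≈ 6.48 s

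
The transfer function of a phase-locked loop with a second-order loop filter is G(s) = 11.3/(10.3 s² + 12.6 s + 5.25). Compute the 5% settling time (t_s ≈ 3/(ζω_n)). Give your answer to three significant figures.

t_s ≈ 4.90 s

Dividing through by 10.3: denominator becomes s² + 1.223 s + 0.5097.
So ω_n = √0.5097 = 0.714 rad/s and ζ = 1.223/(2·0.714) = 0.857.
t_s ≈ 3/(ζω_n) = 4.90 s.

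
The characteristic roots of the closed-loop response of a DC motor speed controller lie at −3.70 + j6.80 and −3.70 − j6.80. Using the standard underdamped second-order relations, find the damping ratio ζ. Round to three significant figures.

With σ = 3.70, ω_d = 6.80: ω_n = √(σ²+ω_d²) = 7.74 rad/s, ζ = σ/ω_n = 0.478.

ζ ≈ 0.478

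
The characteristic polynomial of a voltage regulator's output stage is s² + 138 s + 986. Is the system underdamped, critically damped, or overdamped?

overdamped

a² − 4b = 15000 > 0 (two distinct real roots); the system is overdamped.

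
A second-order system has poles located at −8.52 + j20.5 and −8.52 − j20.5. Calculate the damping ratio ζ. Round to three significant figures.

ζ ≈ 0.384

|pole| = ω_n = √(8.52² + 20.5²) = 22.2 rad/s; ζ = cos θ = σ/ω_n = 0.384.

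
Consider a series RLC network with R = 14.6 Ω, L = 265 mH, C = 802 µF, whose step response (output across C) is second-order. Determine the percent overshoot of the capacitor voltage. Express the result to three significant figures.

For a series RLC circuit (capacitor voltage as output), ω_n = 1/√(LC) = 1/√(265 mH · 802 µF) = 68.6 rad/s.
ζ = (R/2)·√(C/L) = (14.6/2)·√(802 µF/265 mH) = 0.402.
Overshoot: exp(−π·0.402/√(1−0.402²)) = 0.252, i.e. 25.2%.

%OS ≈ 25.2%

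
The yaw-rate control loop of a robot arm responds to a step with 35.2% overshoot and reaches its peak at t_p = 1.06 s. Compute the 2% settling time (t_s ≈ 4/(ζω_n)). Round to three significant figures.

t_s ≈ 4.06 s

ζ from %OS: ζ = |ln 0.352|/√(π²+ln²0.352) = 0.315.
t_p = π/ω_d ⇒ ω_d = 2.96 rad/s; then ω_n = ω_d/√(1−ζ²) = 3.12 rad/s.
t_s ≈ 4/(ζω_n) = 4/(0.315·3.12) = 4.06 s.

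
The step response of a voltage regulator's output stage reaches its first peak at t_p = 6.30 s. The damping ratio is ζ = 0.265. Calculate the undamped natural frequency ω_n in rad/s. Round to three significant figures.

Peak time t_p = π/ω_d, so ω_d = π/t_p = π/6.30 = 0.499 rad/s.
ω_n = ω_d/√(1−ζ²) = 0.499/√0.930 = 0.517 rad/s.

ω_n ≈ 0.517 rad/s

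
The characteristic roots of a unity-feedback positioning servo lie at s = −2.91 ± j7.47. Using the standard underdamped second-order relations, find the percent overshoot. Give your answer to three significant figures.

With σ = 2.91, ω_d = 7.47: ω_n = √(σ²+ω_d²) = 8.02 rad/s, ζ = σ/ω_n = 0.363.
%OS = 100·exp(−πζ/√(1−ζ²)) = 29.4%.

%OS ≈ 29.4%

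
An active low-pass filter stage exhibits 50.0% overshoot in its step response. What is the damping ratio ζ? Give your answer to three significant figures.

ζ = −ln(OS)/√(π² + (ln OS)²). With OS = 0.500, ln OS = −0.6931 and ζ = 0.6931/3.217 = 0.215.

ζ ≈ 0.215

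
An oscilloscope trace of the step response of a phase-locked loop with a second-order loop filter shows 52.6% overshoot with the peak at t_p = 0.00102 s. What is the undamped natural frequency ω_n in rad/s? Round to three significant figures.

ω_n ≈ 3140 rad/s

ζ from %OS: ζ = |ln 0.526|/√(π²+ln²0.526) = 0.200.
t_p = π/ω_d ⇒ ω_d = 3080 rad/s; then ω_n = ω_d/√(1−ζ²) = 3140 rad/s.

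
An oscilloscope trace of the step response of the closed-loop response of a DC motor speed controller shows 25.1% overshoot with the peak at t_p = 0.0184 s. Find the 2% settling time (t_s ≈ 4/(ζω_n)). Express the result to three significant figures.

The overshoot fixes ζ = −ln(OS)/√(π²+ln²(OS)) = 0.403.
From t_p = π/ω_d, ω_d = π/0.0184 = 171 rad/s, so ω_n = ω_d/√(1−ζ²) = 187 rad/s.
t_s ≈ 4/(ζω_n) = 4/(0.403·187) = 0.0532 s.

t_s ≈ 0.0532 s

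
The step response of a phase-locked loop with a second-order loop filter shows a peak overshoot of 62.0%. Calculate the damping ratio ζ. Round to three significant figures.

Inverting the overshoot relation: ζ = |ln 0.620|/√(π² + ln²0.620) = 0.150.

ζ ≈ 0.150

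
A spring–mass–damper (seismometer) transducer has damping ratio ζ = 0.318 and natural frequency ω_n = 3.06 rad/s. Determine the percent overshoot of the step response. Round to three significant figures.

For an underdamped second-order system, %OS = 100·exp(−πζ/√(1−ζ²)).
πζ/√(1−ζ²) = π·0.318/√(1−0.101) = 1.054, so %OS = 100·e^(−1.054) = 34.9%.

%OS ≈ 34.9%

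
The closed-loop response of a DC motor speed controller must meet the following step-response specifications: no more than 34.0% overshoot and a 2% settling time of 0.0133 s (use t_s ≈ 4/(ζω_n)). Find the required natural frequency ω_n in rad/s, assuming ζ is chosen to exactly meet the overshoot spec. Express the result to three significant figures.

ζ = −ln(OS)/√(π² + (ln OS)²). With OS = 0.340, ln OS = −1.079 and ζ = 1.079/3.322 = 0.325.
From t_s ≈ 4/(ζω_n): ω_n = 4/(ζ·t_s) = 4/(0.325·0.0133) = 926 rad/s.

ω_n ≈ 926 rad/s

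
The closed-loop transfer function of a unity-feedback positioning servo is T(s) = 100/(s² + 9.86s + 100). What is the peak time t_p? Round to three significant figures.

t_p ≈ 0.361 s

Comparing the denominator to s² + 2ζω_n s + ω_n²: ω_n = √100 = 10.0 rad/s, and 2ζω_n = 9.86 so ζ = 9.86/(2·10.0) = 0.493.
ω_d = 10.0·√(1 − 0.493²) = 8.70 rad/s. Then t_p = π/ω_d = 0.361 s.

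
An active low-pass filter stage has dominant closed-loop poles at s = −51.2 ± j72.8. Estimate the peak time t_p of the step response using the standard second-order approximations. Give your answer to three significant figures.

t_p ≈ 0.0432 s

t_p = π/ω_d with ω_d = 72.8 (the imaginary part), so t_p = 0.0432 s.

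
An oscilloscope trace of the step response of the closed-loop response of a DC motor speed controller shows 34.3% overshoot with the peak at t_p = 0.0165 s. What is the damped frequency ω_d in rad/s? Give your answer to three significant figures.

t_p = π/ω_d, so ω_d = π/0.0165 = 190 rad/s.

ω_d ≈ 190 rad/s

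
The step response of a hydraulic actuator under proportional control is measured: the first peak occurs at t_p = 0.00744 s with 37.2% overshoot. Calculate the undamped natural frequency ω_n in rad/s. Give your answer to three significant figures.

ω_n ≈ 443 rad/s

The overshoot fixes ζ = −ln(OS)/√(π²+ln²(OS)) = 0.300.
t_p = π/ω_d ⇒ ω_d = 422 rad/s; then ω_n = ω_d/√(1−ζ²) = 443 rad/s.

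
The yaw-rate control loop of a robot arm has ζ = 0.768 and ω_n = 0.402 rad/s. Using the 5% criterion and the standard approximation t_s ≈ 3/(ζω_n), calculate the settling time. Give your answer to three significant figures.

t_s ≈ 9.72 s

t_s ≈ 3/(ζω_n) = 3/(0.768 × 0.402) = 9.72 s.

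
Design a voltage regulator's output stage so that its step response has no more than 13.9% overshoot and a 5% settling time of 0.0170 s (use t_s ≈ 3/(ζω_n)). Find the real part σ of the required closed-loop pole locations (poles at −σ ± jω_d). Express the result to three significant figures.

σ ≈ 176

The settling-time spec alone fixes σ = ζω_n = 3/t_s = 3/0.0170 = 176.
(Overshoot then fixes ζ = 0.532 and hence ω_d = σ·√(1−ζ²)/ζ = 281 rad/s.)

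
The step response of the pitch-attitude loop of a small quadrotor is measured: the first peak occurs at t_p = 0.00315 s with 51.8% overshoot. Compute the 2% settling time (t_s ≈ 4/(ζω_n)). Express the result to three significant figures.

From the overshoot, ζ = −ln(OS)/√(π²+ln²(OS)) = 0.205.
From t_p = π/ω_d, ω_d = π/0.00315 = 997 rad/s, so ω_n = ω_d/√(1−ζ²) = 1020 rad/s.
t_s ≈ 4/(ζω_n) = 4/(0.205·1020) = 0.0192 s.

t_s ≈ 0.0192 s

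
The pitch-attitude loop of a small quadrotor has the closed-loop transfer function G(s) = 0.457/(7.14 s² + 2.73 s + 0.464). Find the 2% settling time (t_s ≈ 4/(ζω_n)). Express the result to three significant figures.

t_s ≈ 20.9 s

Dividing through by 7.14: denominator becomes s² + 0.3824 s + 0.06499.
So ω_n = √0.06499 = 0.255 rad/s and ζ = 0.3824/(2·0.255) = 0.750.
t_s ≈ 4/(ζω_n) = 20.9 s.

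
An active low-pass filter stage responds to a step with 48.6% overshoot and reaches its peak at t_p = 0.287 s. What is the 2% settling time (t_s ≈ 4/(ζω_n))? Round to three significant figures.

From the overshoot, ζ = −ln(OS)/√(π²+ln²(OS)) = 0.224.
t_p = π/ω_d ⇒ ω_d = 10.9 rad/s; then ω_n = ω_d/√(1−ζ²) = 11.2 rad/s.
t_s ≈ 4/(ζω_n) = 4/(0.224·11.2) = 1.59 s.

t_s ≈ 1.59 s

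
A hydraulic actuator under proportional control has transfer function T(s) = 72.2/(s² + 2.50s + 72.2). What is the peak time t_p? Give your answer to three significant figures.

Comparing the denominator to s² + 2ζω_n s + ω_n²: ω_n = √72.2 = 8.50 rad/s, and 2ζω_n = 2.50 so ζ = 2.50/(2·8.50) = 0.147.
The damped frequency ω_d = ω_n√(1−ζ²) = 8.40 rad/s. Then t_p = π/ω_d = 0.374 s.

t_p ≈ 0.374 s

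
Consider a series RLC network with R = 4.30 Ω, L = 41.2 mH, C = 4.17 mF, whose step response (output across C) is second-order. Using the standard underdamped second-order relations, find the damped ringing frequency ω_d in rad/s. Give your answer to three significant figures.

For a series RLC circuit (capacitor voltage as output), ω_n = 1/√(LC) = 1/√(41.2 mH · 4.17 mF) = 76.3 rad/s.
ζ = (R/2)·√(C/L) = (4.30/2)·√(4.17 mF/41.2 mH) = 0.684.
ω_d = ω_n√(1−ζ²) = 55.7 rad/s.

ω_d ≈ 55.7 rad/s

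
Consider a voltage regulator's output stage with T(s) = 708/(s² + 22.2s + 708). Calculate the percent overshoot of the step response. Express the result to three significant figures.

Comparing the denominator to s² + 2ζω_n s + ω_n²: ω_n = √708 = 26.6 rad/s, and 2ζω_n = 22.2 so ζ = 22.2/(2·26.6) = 0.417.
Overshoot: exp(−π·0.417/√(1−0.417²)) = 0.236, i.e. 23.6%.

%OS ≈ 23.6%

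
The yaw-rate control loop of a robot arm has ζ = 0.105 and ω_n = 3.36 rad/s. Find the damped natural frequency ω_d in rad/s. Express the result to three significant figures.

ω_d = ω_n√(1−ζ²) = 3.36·√0.989 = 3.34 rad/s.

ω_d ≈ 3.34 rad/s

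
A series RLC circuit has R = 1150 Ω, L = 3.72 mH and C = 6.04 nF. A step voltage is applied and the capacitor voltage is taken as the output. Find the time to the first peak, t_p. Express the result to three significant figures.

t_p ≈ 0.0000219 s

For a series RLC circuit (capacitor voltage as output), ω_n = 1/√(LC) = 1/√(3.72 mH · 6.04 nF) = 211000 rad/s.
ζ = (R/2)·√(C/L) = (1150/2)·√(6.04 nF/3.72 mH) = 0.733.
ω_d = ω_n√(1−ζ²) = 144000 rad/s. t_p = π/ω_d = 0.0000219 s.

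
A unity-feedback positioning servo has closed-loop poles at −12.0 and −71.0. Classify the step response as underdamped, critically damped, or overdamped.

Since the poles are distinct, negative and real, the response is overdamped.

overdamped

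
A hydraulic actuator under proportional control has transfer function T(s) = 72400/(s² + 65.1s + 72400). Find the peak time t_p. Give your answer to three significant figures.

Matching coefficients with s² + 2ζω_n s + ω_n² gives ω_n² = 72400 ⇒ ω_n = 269 rad/s, and ζ = 65.1/(2ω_n) = 0.121.
ω_d = 269·√(1 − 0.121²) = 267 rad/s. Then t_p = π/ω_d = 0.0118 s.

t_p ≈ 0.0118 s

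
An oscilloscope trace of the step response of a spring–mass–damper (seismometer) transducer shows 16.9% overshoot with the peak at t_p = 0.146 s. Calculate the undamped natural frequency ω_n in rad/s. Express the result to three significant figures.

ω_n ≈ 24.7 rad/s

The overshoot fixes ζ = −ln(OS)/√(π²+ln²(OS)) = 0.493.
From t_p = π/ω_d, ω_d = π/0.146 = 21.5 rad/s, so ω_n = ω_d/√(1−ζ²) = 24.7 rad/s.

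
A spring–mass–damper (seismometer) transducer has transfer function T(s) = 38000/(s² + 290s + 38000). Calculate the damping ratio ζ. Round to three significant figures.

ζ ≈ 0.744

Comparing the denominator to s² + 2ζω_n s + ω_n²: ω_n = √38000 = 195 rad/s, and 2ζω_n = 290 so ζ = 290/(2·195) = 0.744.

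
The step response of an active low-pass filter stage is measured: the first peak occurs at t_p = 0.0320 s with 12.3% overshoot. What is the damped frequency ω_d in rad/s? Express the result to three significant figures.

ω_d ≈ 98.2 rad/s

t_p = π/ω_d, so ω_d = π/0.0320 = 98.2 rad/s.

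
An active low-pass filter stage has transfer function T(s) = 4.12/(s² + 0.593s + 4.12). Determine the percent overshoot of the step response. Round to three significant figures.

Matching coefficients with s² + 2ζω_n s + ω_n² gives ω_n² = 4.12 ⇒ ω_n = 2.03 rad/s, and ζ = 0.593/(2ω_n) = 0.146.
Overshoot: exp(−π·0.146/√(1−0.146²)) = 0.629, i.e. 62.9%.

%OS ≈ 62.9%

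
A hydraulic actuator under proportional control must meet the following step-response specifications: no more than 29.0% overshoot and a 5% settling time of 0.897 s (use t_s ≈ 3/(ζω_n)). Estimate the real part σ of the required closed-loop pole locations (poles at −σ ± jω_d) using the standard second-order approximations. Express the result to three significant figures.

σ ≈ 3.34

The settling-time spec alone fixes σ = ζω_n = 3/t_s = 3/0.897 = 3.34.
(Overshoot then fixes ζ = 0.367 and hence ω_d = σ·√(1−ζ²)/ζ = 8.49 rad/s.)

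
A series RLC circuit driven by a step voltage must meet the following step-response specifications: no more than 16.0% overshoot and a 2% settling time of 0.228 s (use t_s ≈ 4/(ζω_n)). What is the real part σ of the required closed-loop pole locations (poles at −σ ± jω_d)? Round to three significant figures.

σ ≈ 17.5

The settling-time spec alone fixes σ = ζω_n = 4/t_s = 4/0.228 = 17.5.
(Overshoot then fixes ζ = 0.504 and hence ω_d = σ·√(1−ζ²)/ζ = 30.1 rad/s.)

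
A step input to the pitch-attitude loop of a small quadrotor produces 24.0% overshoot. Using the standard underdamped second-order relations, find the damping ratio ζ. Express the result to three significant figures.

ζ ≈ 0.414

ζ = −ln(OS)/√(π² + (ln OS)²). With OS = 0.240, ln OS = −1.427 and ζ = 1.427/3.451 = 0.414.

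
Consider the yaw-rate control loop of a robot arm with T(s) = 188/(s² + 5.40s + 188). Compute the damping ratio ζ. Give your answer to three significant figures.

ζ ≈ 0.197

Matching coefficients with s² + 2ζω_n s + ω_n² gives ω_n² = 188 ⇒ ω_n = 13.7 rad/s, and ζ = 5.40/(2ω_n) = 0.197.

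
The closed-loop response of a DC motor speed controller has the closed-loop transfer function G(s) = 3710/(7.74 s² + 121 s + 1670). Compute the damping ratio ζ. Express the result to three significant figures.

ζ ≈ 0.532

Dividing through by 7.74: denominator becomes s² + 15.63 s + 215.8.
So ω_n = √215.8 = 14.7 rad/s and ζ = 15.63/(2·14.7) = 0.532.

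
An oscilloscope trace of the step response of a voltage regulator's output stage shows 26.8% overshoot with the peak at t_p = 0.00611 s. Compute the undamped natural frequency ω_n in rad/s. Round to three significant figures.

ω_n ≈ 558 rad/s

From the overshoot, ζ = −ln(OS)/√(π²+ln²(OS)) = 0.387.
From t_p = π/ω_d, ω_d = π/0.00611 = 514 rad/s, so ω_n = ω_d/√(1−ζ²) = 558 rad/s.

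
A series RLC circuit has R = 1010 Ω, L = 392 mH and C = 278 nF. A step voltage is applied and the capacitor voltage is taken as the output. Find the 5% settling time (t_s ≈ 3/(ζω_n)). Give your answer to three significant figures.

t_s ≈ 0.00233 s

For a series RLC circuit (capacitor voltage as output), ω_n = 1/√(LC) = 1/√(392 mH · 278 nF) = 3030 rad/s.
ζ = (R/2)·√(C/L) = (1010/2)·√(278 nF/392 mH) = 0.425.
t_s ≈ 3/(ζω_n) = 0.00233 s.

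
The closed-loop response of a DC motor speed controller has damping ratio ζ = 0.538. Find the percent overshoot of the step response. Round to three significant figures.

For an underdamped second-order system, %OS = 100·exp(−πζ/√(1−ζ²)).
πζ/√(1−ζ²) = π·0.538/√(1−0.289) = 2.005, so %OS = 100·e^(−2.005) = 13.5%.

%OS ≈ 13.5%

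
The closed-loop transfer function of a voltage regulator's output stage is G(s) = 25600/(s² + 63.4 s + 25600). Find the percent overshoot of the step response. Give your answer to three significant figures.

%OS ≈ 53.0%

Matching coefficients with s² + 2ζω_n s + ω_n² gives ω_n² = 25600 ⇒ ω_n = 160 rad/s, and ζ = 63.4/(2ω_n) = 0.198.
%OS = 100 e^{−πζ/√(1−ζ²)} with ζ = 0.198 gives 53.0%.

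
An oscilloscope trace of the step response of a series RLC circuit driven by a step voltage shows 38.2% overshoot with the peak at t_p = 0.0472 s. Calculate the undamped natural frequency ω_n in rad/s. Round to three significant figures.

From the overshoot, ζ = −ln(OS)/√(π²+ln²(OS)) = 0.293.
t_p = π/ω_d ⇒ ω_d = 66.6 rad/s; then ω_n = ω_d/√(1−ζ²) = 69.6 rad/s.

ω_n ≈ 69.6 rad/s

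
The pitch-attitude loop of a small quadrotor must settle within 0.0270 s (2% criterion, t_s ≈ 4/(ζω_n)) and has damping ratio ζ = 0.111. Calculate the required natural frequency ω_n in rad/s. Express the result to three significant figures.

ω_n ≈ 1330 rad/s

Rearranging t_s ≈ 4/(ζω_n) gives ω_n = 4/(ζ·t_s) = 4/(0.111 × 0.0270) = 1330 rad/s.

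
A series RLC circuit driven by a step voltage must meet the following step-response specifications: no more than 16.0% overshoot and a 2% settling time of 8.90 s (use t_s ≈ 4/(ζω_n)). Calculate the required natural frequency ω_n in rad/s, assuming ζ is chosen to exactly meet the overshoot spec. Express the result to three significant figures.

Inverting the overshoot relation: ζ = |ln 0.160|/√(π² + ln²0.160) = 0.504.
Then ω_n = 4/(ζ t_s) = 4/(0.504 × 8.90) = 0.892 rad/s.

ω_n ≈ 0.892 rad/s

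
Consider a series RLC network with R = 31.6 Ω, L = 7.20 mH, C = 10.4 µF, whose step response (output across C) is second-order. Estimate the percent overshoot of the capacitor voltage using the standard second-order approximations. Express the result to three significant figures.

For a series RLC circuit (capacitor voltage as output), ω_n = 1/√(LC) = 1/√(7.20 mH · 10.4 µF) = 3650 rad/s.
ζ = (R/2)·√(C/L) = (31.6/2)·√(10.4 µF/7.20 mH) = 0.600.
%OS = 100 e^{−πζ/√(1−ζ²)} with ζ = 0.600 gives 9.45%.

%OS ≈ 9.45%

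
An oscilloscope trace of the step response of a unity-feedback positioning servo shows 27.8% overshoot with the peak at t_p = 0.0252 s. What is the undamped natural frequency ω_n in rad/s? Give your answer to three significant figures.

ω_n ≈ 135 rad/s

The overshoot fixes ζ = −ln(OS)/√(π²+ln²(OS)) = 0.377.
From t_p = π/ω_d, ω_d = π/0.0252 = 125 rad/s, so ω_n = ω_d/√(1−ζ²) = 135 rad/s.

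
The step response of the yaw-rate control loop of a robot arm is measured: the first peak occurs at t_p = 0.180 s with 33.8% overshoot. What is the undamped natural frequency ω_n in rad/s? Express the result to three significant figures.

ω_n ≈ 18.5 rad/s

From the overshoot, ζ = −ln(OS)/√(π²+ln²(OS)) = 0.326.
From t_p = π/ω_d, ω_d = π/0.180 = 17.5 rad/s, so ω_n = ω_d/√(1−ζ²) = 18.5 rad/s.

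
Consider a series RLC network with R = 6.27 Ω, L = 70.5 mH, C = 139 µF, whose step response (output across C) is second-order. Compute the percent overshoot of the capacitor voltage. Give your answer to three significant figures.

%OS ≈ 64.3%

For a series RLC circuit (capacitor voltage as output), ω_n = 1/√(LC) = 1/√(70.5 mH · 139 µF) = 319 rad/s.
ζ = (R/2)·√(C/L) = (6.27/2)·√(139 µF/70.5 mH) = 0.139.
Overshoot: exp(−π·0.139/√(1−0.139²)) = 0.643, i.e. 64.3%.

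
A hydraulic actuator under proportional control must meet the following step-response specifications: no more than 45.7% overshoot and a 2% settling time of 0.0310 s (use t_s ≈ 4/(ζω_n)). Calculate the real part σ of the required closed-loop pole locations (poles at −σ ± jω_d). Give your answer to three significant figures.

The settling-time spec alone fixes σ = ζω_n = 4/t_s = 4/0.0310 = 129.
(Overshoot then fixes ζ = 0.242 and hence ω_d = σ·√(1−ζ²)/ζ = 518 rad/s.)

σ ≈ 129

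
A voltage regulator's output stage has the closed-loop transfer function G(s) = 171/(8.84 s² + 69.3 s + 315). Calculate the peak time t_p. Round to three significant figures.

t_p ≈ 0.698 s

Dividing through by 8.84: denominator becomes s² + 7.839 s + 35.63.
So ω_n = √35.63 = 5.97 rad/s and ζ = 7.839/(2·5.97) = 0.657.
ω_d = 5.97·√(1 − 0.657²) = 4.50 rad/s. t_p = π/ω_d = 0.698 s.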